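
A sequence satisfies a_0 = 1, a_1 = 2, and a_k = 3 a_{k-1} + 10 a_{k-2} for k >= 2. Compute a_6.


The characteristic equation is t^2 - 3 t - 10 = 0, with roots r_1 = 5 and r_2 = -2 (so c_1 = r_1 + r_2, c_2 = -r_1 r_2 as required).
One can use the closed form a_n = A r_1^n + B r_2^n, but direct iteration is more reliable:
a_0 = 1, a_1 = 2, a_2 = 16, a_3 = 68, a_4 = 364, a_5 = 1772, a_6 = 8956.
So a_6 = 8956.

8956


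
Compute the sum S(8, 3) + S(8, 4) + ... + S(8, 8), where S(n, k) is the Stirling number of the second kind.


By definition, S(n, k) counts partitions of an n-set into exactly k nonempty blocks.
Computing row n = 8 for k = 3..8:
S(8, k): 966, 1701, 1050, 266, 28, 1
Sum = 4012.

4012


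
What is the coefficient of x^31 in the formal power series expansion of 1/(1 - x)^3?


The negative binomial / multiset identity is
1/(1 - x)^r = sum_{k>=0} C(k + r - 1, r - 1) x^k.
Here r = 3 and k = 31, so the coefficient is
C(31 + 2, 2) = C(33, 2)
= 528

528


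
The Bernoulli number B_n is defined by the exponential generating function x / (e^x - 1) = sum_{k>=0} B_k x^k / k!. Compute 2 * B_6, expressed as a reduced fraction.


Bernoulli numbers can also be computed recursively via B_0 = 1 and sum_{j=0}^{m} C(m+1, j) B_j = 0 for m >= 1. Odd-index Bernoulli numbers vanish for k >= 3.
Computing B_6 = 1/42, so 2 * B_6 = 2 * 1/42 = 1/21.

1/21


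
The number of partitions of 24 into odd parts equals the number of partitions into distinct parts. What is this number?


Computing partitions of 24 into odd parts (1, 3, 5, ...):
Using the generating function prod_{k>=0} 1/(1-x^(2k+1)),
the count is 122

122


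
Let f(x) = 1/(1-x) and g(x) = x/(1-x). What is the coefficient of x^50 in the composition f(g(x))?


First simplify the composition: f(g(x)) = 1/(1 - x/(1-x)) = (1-x)/((1-x) - x) = (1-x)/(1-2x).
Now extract the coefficient. Write (1-x)/(1-2x) = 1/(1-2x) - x/(1-2x).
The coefficient of x^n in 1/(1-2x) is 2^n, and in x/(1-2x) is 2^(n-1) (for n >= 1).
So the coefficient of x^50 is 2^50 - 2^49 = 1125899906842624 - 562949953421312 = 562949953421312.

562949953421312


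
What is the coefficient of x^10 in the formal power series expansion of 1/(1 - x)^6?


The expansion 1/(1 - x)^r = sum_{k>=0} C(k + r - 1, r - 1) x^k follows from the multiset / negative-binomial theorem (or from repeated differentiation of the geometric series).
For r = 6 and k = 10:
C(15, 5) = 1307674368000 / (120 * 3628800) = 3003.

3003


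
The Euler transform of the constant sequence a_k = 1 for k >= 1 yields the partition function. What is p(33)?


The Euler transform converts the sequence a_k = 1 into the number of integer partitions.
Using the recurrence or dynamic programming:
p(33) = 10143

10143


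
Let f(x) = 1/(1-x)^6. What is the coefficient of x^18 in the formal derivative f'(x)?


Differentiate: d/dx [ 1/(1-x)^r ] = r / (1-x)^(r+1).
Here r = 6, so f'(x) = 6 / (1-x)^7.
The expansion of 1/(1-x)^(r+1) has coefficient of x^n equal to C(n+r, r).
So the coefficient of x^18 in f'(x) is
6 * C(24, 6) = 6 * 134596 = 807576

807576


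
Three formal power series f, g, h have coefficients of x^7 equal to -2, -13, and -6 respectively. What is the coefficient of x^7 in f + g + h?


Series addition is componentwise:
-2 + -13 + -6
= -21

-21


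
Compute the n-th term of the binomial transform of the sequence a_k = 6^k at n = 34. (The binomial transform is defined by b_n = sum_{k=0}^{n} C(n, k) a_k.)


With a_k = 6^k, b_n = sum_{k=0}^{n} C(n, k) 6^k = (1 + 6)^n by the binomial theorem.
For n = 34: (1 + 6)^34 = 7^34 = 54116956037952111668959660849.

54116956037952111668959660849


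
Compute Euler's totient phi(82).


phi(n) counts integers in [1, n] coprime to n. Using the multiplicative formula phi(n) = n * prod_{p | n} (1 - 1/p):
82 = 2 * 41, so
phi(82) = 82 * (1 - 1/2) * (1 - 1/41) = 40.

40


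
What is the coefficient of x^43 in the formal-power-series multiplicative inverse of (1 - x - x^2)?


Let the inverse be f(x) = sum_{k>=0} a_k x^k. From f(x) * (1 - x - x^2) = 1 and matching coefficients:
 x^0: a_0 = 1.
 x^1: a_1 - a_0 = 0, so a_1 = 1.
 x^k (k >= 2): a_k - a_{k-1} - a_{k-2} = 0, i.e. a_k = a_{k-1} + a_{k-2}.
This is the Fibonacci-type recurrence shifted so that a_0 = a_1 = 1.
Iterating: a_0=1, a_1=1, a_2=2, a_3=3, a_4=5, a_5=8, a_6=13, a_7=21, a_8=34, a_9=55, ...
a_43 = 701408733.

701408733


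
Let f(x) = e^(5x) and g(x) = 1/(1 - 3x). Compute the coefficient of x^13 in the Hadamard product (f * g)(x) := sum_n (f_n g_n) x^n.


Expanding: f_k = 5^k/k! (from e^(5x)) and g_k = 3^k (from 1/(1 - 3x)). So the Hadamard coefficient (f * g)_k = 5^k 3^k / k! = (15)^k / k!.
For k = 13: 15^13/13! = 1946195068359375/6227020800 = 320361328125/1025024.

320361328125/1025024


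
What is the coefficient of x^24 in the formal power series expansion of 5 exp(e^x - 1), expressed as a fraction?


exp(e^x - 1) is the exponential generating function for the Bell numbers Bell_k: exp(e^x - 1) = sum_{k>=0} Bell_k x^k / k!.
So the coefficient of x^24 in 5 exp(e^x - 1) is 5 Bell_24 / 24!.
Computing: Bell_24 = 445958869294805289 and 24! = 620448401733239439360000, giving
5 * 445958869294805289/620448401733239439360000 = 148652956431601763/41363226782215962624000.

148652956431601763/41363226782215962624000


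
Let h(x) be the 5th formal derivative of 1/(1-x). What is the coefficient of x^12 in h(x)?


Differentiating 5 times: d^5/dx^5 [1/(1-x)] = 5!/(1-x)^6.
The expansion 1/(1-x)^6 = sum_{k>=0} C(k+5, 5) x^k, so the coefficient of x^n in 5!/(1-x)^6 is 5! * C(n+5, 5).
For n = 12: 120 * C(17, 5) = 120 * 6188 = 742560

742560


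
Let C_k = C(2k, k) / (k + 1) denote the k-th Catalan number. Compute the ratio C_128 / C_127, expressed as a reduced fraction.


Using C_k = (2k)! / (k! (k+1)!), the ratio C_{k+1}/C_k simplifies to
C_{k+1}/C_k = [(2k+2)! / ((k+1)! (k+2)!)] * [k! (k+1)! / (2k)!]
 = (2k+2)(2k+1) / ((k+1)(k+2)) = 2(2k+1) / (k+2).
For k = 127: 2(2*127 + 1) / (127 + 2) = 510/129 = 170/43.

170/43


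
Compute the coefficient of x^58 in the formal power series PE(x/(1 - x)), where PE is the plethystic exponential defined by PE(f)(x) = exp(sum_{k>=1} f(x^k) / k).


For f(x) = x/(1 - x) we have
sum_{k>=1} f(x^k) / k = sum_{k>=1} (1/k) * x^k / (1 - x^k) = sum_{k, m >= 1} x^(k m) / k,
which after exponentiating simplifies to
PE(x/(1 - x)) = prod_{k>=1} 1 / (1 - x^k).
This is the generating function for the partition function p(n), so the coefficient of x^58 is p(58).
Computing p(58) by dynamic programming over parts 1, 2, ..., 58: p(58) = 715220.

715220


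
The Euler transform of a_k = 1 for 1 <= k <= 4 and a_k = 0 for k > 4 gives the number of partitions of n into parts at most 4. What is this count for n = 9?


Partitions of 9 into parts at most 4:
Using generating function (1-x)^(-1)(1-x^2)^(-1)...(1-x^4)^(-1),
the coefficient of x^9 = 18

18


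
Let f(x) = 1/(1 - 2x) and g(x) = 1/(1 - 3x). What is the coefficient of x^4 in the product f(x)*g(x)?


The coefficient of x^n in f*g is the Cauchy product: sum_{k=0}^{n} a^k * b^(n-k).
With a=2, b=3, n=4:
sum_{k=0}^{4} 2^k * 3^(4-k)
= 211

211


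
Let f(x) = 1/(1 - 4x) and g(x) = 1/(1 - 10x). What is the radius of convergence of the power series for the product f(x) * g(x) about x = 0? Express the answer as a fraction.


The radius of 1/(1 - 4x) is 1/4 (nearest singularity at x = 1/4), and the radius of 1/(1 - 10x) is 1/10.
The product f(x)*g(x) = 1/((1 - 4x)(1 - 10x)) has singularities at both 1/4 and 1/10, so its radius of convergence is the distance to the nearest one:
min(1/4, 1/10) = 1/10.

1/10


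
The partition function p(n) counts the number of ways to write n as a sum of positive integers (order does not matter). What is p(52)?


Using the generating function prod_{k>=1} 1/(1-x^k), we compute p(52).
By dynamic programming over parts 1 through 52:
p(52) = 281589

281589


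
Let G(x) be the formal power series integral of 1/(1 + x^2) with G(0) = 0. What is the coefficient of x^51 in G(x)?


1/(1 + x^2) = sum_{j>=0} (-1)^j x^(2j). Integrating termwise with G(0) = 0:
G(x) = sum_{j>=0} (-1)^j x^(2j+1) / (2j+1) = arctan(x).
Only odd powers are nonzero. For x^51 write 51 = 2*25 + 1, giving
(-1)^25 / 51 = -1/51 = -1/51.

-1/51


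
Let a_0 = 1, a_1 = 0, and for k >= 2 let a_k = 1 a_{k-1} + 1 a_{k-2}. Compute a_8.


Iterating the recurrence forward:
a_0 = 1
a_1 = 0
a_2 = 1*0 + 1*1 = 1
a_3 = 1*1 + 1*0 = 1
a_4 = 1*1 + 1*1 = 2
a_5 = 1*2 + 1*1 = 3
a_6 = 1*3 + 1*2 = 5
a_7 = 1*5 + 1*3 = 8
a_8 = 1*8 + 1*5 = 13
So a_8 = 13.

13


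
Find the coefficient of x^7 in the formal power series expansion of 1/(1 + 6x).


Write 1/(1 + c x) = 1/(1 - (-c) x) and apply the geometric-series identity
1/(1 - y) = sum_{k>=0} y^k to get 1/(1 + c x) = sum_{k>=0} (-c)^k x^k.
So the coefficient of x^k is (-c)^k = (-1)^k * c^k.
Here c = 6 and k = 7:
(-6)^7 = -1 * 279936 = -279936

-279936


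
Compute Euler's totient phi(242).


phi(n) counts integers in [1, n] coprime to n. Using the multiplicative formula phi(n) = n * prod_{p | n} (1 - 1/p):
242 = 2 * 11^2, so
phi(242) = 242 * (1 - 1/2) * (1 - 1/11) = 110.

110


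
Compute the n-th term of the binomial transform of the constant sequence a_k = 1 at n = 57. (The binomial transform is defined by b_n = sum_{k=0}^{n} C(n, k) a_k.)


With a_k = 1 for all k, b_n = sum_{k=0}^{n} C(n, k) = 2^n by the binomial theorem.
For n = 57: 2^57 = 144115188075855872.

144115188075855872


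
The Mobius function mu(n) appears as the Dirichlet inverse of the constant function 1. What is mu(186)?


186 = 2 * 3 * 31 (all distinct primes).
mu(186) = (-1)^3 = -1

-1


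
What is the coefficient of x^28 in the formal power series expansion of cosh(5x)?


The Maclaurin series is cosh(t) = sum_{m>=0} t^(2m) / (2m)!, so substituting t = 5x, only even powers of x are nonzero, with coefficient of x^(2m) equal to 5^(2m) / (2m)!.
For x^28 the coefficient is 5^28/28! = 37252902984619140625/304888344611713860501504000000 = 2384185791015625/19512854055149687072096256.

2384185791015625/19512854055149687072096256


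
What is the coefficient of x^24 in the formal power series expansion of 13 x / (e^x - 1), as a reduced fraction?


The exponential generating function for Bernoulli numbers is
x / (e^x - 1) = sum_{k>=0} B_k x^k / k!.
So the coefficient of x^24 in 13 x / (e^x - 1) is 13 B_24 / 24!.
Computing: B_24 = -236364091/2730, 24! = 620448401733239439360000, giving
13 * -236364091/2730 / 620448401733239439360000 = -236364091/130294164363980282265600000.

-236364091/130294164363980282265600000


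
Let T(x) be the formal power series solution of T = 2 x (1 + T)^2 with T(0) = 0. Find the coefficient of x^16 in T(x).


Apply the Lagrange inversion formula: if T = 2 x * phi(T) with phi(t) = (1 + t)^2, then [x^n] T = 2^n * (1/n) [t^(n-1)] phi(t)^n = 2^n * (1/n) [t^(n-1)] (1 + t)^(2n) = 2^n * (1/n) C(2n, n-1).
Using the identity C(2n, n-1) = C(2n, n) * n / (n+1), the unscaled factor equals C(2n, n) / (n+1) = C_n, the n-th Catalan number.
For n = 16: C_16 = C(32, 16) / 17 = 601080390/17 = 35357670.
With the 2^16 = 65536 factor, the coefficient is 65536 * 35357670 = 2317200261120.

2317200261120


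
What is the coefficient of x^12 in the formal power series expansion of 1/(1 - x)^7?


The expansion 1/(1 - x)^r = sum_{k>=0} C(k + r - 1, r - 1) x^k follows from the multiset / negative-binomial theorem (or from repeated differentiation of the geometric series).
For r = 7 and k = 12:
C(18, 6) = 6402373705728000 / (720 * 479001600) = 18564.

18564


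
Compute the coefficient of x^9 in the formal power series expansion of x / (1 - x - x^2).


Let f(x) = sum_{k>=0} a_k x^k. Multiplying f(x) * (1 - x - x^2) = x and matching coefficients gives a_0 = 0, a_1 = 1, and a_k = a_{k-1} + a_{k-2} for k >= 2. These are the Fibonacci numbers F_k.
Iterating from F_0 = 0, F_1 = 1:
F_0=0, F_1=1, F_2=1, F_3=2, F_4=3, F_5=5, F_6=8, F_7=13, F_8=21, F_9=34
F_9 = 34.

34


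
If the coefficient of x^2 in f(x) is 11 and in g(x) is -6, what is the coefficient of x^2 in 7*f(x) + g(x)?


Scalar multiplication scales coefficients: 7 * 11 = 77.
Then add the g coefficient: 77 + -6
= 71

71


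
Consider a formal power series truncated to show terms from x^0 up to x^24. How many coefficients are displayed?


From x^0 to x^24 inclusive, the count is 24 - 0 + 1 = 25.

25


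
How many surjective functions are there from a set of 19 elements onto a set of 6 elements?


By inclusion-exclusion on which target elements are missed, the number of surjections from an n-set onto a k-set is
surj(n, k) = sum_{j=0}^{k} (-1)^j C(k, j) (k - j)^n.
Equivalently surj(n, k) = k! * S(n, k), where S(n, k) is the Stirling number of the second kind.
For n = 19, k = 6:
S(19, 6) = 693081601779, so
surj = 6! * 693081601779 = 720 * 693081601779 = 499018753280880.

499018753280880


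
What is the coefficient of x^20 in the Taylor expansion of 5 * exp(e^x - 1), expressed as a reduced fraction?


exp(e^x - 1) = sum_{k>=0} Bell_k x^k / k!, where Bell_k is the k-th Bell number.
So the coefficient of x^20 is 5 * Bell_20 / 20!.
Computing: Bell_20 = 51724158235372 and 20! = 2432902008176640000, giving
5 * 51724158235372/2432902008176640000 = 263898766507/2482553069568000.

263898766507/2482553069568000


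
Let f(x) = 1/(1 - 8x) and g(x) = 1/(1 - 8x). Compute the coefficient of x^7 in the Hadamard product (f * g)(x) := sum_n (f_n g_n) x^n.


f has coefficients f_k = 8^k and g has coefficients g_k = 8^k, so the Hadamard product has coefficient (f*g)_k = 8^k * 8^k = 64^k.
For k = 7: 64^7 = 4398046511104.

4398046511104


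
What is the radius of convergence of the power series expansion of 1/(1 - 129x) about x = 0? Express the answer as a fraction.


Expanding 1/(1 - 129x) = sum_{k>=0} 129^k x^k, the series converges when |129x| < 1, i.e., |x| < 1/129.
So the radius of convergence is 1/129 = 1/129.

1/129


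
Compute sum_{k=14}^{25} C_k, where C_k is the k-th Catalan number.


C_14 through C_25: 2674440, 9694845, 35357670, 129644790, 477638700, 1767263190, 6564120420, 24466267020, 91482563640, 343059613650, 1289904147324, 4861946401452
Sum = 2674440 + 9694845 + 35357670 + 129644790 + 477638700 + 1767263190 + 6564120420 + 24466267020 + 91482563640 + 343059613650 + 1289904147324 + 4861946401452
= 6619845387141

6619845387141


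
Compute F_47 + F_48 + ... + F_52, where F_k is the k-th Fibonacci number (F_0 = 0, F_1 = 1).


Use the identity sum_{k=0}^{N} F_k = F_{N+2} - 1 (which follows from F_{k+2} - F_{k+1} = F_k). Then
sum_{k=47}^{52} F_k = (F_{54} - 1) - (F_{48} - 1) = F_{54} - F_{48}.
Computing: F_{54} = 86267571272, F_{48} = 4807526976, so
Sum = 86267571272 - 4807526976 = 81460044296.

81460044296


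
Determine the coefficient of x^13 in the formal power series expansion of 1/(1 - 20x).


The geometric series identity gives 1/(1 - c x) = sum_{k>=0} c^k x^k, so the coefficient of x^k is c^k.
Here c = 20 and k = 13.
Computing: 20^13 = 81920000000000000

81920000000000000


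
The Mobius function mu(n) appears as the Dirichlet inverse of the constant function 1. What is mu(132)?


132 has a squared prime factor, so mu(132) = 0.
Factorization reveals a repeated prime.

0


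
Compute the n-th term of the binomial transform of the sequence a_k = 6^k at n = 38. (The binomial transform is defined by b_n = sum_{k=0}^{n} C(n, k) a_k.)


With a_k = 6^k, b_n = sum_{k=0}^{n} C(n, k) 6^k = (1 + 6)^n by the binomial theorem.
For n = 38: (1 + 6)^38 = 7^38 = 129934811447123020117172145698449.

129934811447123020117172145698449


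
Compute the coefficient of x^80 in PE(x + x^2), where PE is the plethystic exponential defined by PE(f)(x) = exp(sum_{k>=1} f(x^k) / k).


With f(x) = x + x^2, the exponent is sum_{k>=1} (x^k + x^(2k)) / k = -ln(1 - x) - ln(1 - x^2). Exponentiating:
PE(x + x^2) = 1 / ((1 - x)(1 - x^2)).
This is the generating function for partitions of n into parts of size 1 or 2. The number of 2's can be any j in 0..40, and the rest are 1's, so
[x^80] = floor(80/2) + 1 = 41.

41


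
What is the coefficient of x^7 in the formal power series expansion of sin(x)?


The Maclaurin series is sin(t) = sum_{k>=0} (-1)^k t^(2k+1) / (2k+1)!, so substituting t = x, only odd powers of x are nonzero, with coefficient of x^(2k+1) equal to (-1)^k / (2k+1)!.
Write 7 = 2*3 + 1, giving the coefficient (-1)^3 / 7! = -1/5040 = -1/5040.

-1/5040


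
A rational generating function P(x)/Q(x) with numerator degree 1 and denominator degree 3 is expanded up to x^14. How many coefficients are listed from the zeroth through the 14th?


Expanding up to x^14 gives the coefficients for x^0, x^1, ..., x^14.
That is 14 + 1 = 15 coefficients in total.

15


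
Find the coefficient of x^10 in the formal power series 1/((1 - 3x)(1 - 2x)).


By partial fractions or Cauchy convolution:
The coefficient equals sum_{k=0}^{10} 3^k * 2^(10-k).
= 175099

175099


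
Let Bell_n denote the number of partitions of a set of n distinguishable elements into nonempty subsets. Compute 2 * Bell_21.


Bell_21 can be computed from the Bell triangle or from Dobinski's identity Bell_n = (1/e) * sum_{k>=0} k^n / k!.
Computing Bell_21 = 474869816156751.
Then 2 * 474869816156751 = 949739632313502.

949739632313502


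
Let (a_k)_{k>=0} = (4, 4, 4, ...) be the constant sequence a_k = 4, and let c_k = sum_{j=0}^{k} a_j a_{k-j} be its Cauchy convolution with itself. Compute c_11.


Since a_j = 4 for all j >= 0, the convolution sum becomes
c_k = sum_{j=0}^{k} 4 * 4 = 16 * (k + 1).
Equivalently, the generating function of (a_k) is 4/(1 - x) and its square is 16/(1 - x)^2 = sum_{k>=0} 16(k + 1) x^k.
For k = 11: 16 * 12 = 192.

192


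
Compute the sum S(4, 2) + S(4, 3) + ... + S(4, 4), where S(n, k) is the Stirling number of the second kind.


By definition, S(n, k) counts partitions of an n-set into exactly k nonempty blocks.
Computing row n = 4 for k = 2..4:
S(4, k): 7, 6, 1
Sum = 14.

14


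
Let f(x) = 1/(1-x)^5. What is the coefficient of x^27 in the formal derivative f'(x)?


Differentiate: d/dx [ 1/(1-x)^r ] = r / (1-x)^(r+1).
Here r = 5, so f'(x) = 5 / (1-x)^6.
The expansion of 1/(1-x)^(r+1) has coefficient of x^n equal to C(n+r, r).
So the coefficient of x^27 in f'(x) is
5 * C(32, 5) = 5 * 201376 = 1006880

1006880


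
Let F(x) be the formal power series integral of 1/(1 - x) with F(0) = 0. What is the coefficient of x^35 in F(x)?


1/(1 - x) = sum_{k>=0} x^k. Integrating termwise and using F(0) = 0 gives
F(x) = sum_{k>=0} x^(k+1) / (k+1) = sum_{m>=1} x^m / m = -ln(1 - x).
So the coefficient of x^35 is 1/35 = 1/35.

1/35


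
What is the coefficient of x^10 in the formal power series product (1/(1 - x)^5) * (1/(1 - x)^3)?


Combine the factors: (1/(1 - x)^5) * (1/(1 - x)^3) = 1/(1 - x)^8.
Then use 1/(1 - x)^r = sum_{k>=0} C(k + r - 1, r - 1) x^k with r = 8 and k = 10:
C(17, 7) = 19448.

19448


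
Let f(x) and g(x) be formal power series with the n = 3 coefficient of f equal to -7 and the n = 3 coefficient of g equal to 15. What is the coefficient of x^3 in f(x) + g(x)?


Addition of formal power series is termwise.
The coefficient of x^3 in f + g = -7 + 15
= 8

8


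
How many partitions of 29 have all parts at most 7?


Using the generating function (1-x)^(-1)(1-x^2)^(-1)...(1-x^7)^(-1),
the coefficient of x^29 counts these restricted partitions.
Result = 1579

1579


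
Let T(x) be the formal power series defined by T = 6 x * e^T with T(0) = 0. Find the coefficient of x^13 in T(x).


Apply the Lagrange inversion formula: if T = 6 x * phi(T) with phi(t) = e^t, then
[x^n] T = 6^n * (1/n) [t^(n-1)] phi(t)^n = 6^n * (1/n) [t^(n-1)] e^(n t) = 6^n * (1/n) * n^(n-1) / (n-1)! = 6^n * n^(n-1) / n!.
When c = 1 this is the Cayley count of rooted labeled trees on n vertices, divided by n!.
For n = 13: 6^13 * 13^12 / 13! = 13060694016 * 23298085122481/6227020800 = 94066914762214056/1925.

94066914762214056/1925


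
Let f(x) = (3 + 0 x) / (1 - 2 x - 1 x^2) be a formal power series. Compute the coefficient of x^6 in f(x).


Write f(x) = sum_{k>=0} a_k x^k. Multiplying both sides by 1 - 2 x - 1 x^2 gives
(1 - 2 x - 1 x^2) sum_{k>=0} a_k x^k = 3 + 0 x.
Matching coefficients:
 x^0: a_0 = 3
 x^1: a_1 - 2 a_0 = 0  =>  a_1 = 2*3 + 0 = 6
 x^k (k >= 2): a_k = 2 a_{k-1} + 1 a_{k-2}.
Iterating: a_2 = 15, a_3 = 36, a_4 = 87, a_5 = 210, a_6 = 507.
So the coefficient of x^6 is 507.

507


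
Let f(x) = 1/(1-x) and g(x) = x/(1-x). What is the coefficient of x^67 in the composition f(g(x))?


First simplify the composition: f(g(x)) = 1/(1 - x/(1-x)) = (1-x)/((1-x) - x) = (1-x)/(1-2x).
Now extract the coefficient. Write (1-x)/(1-2x) = 1/(1-2x) - x/(1-2x).
The coefficient of x^n in 1/(1-2x) is 2^n, and in x/(1-2x) is 2^(n-1) (for n >= 1).
So the coefficient of x^67 is 2^67 - 2^66 = 147573952589676412928 - 73786976294838206464 = 73786976294838206464.

73786976294838206464


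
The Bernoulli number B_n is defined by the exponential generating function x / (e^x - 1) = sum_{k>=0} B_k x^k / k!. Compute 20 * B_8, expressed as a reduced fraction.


Bernoulli numbers can also be computed recursively via B_0 = 1 and sum_{j=0}^{m} C(m+1, j) B_j = 0 for m >= 1. Odd-index Bernoulli numbers vanish for k >= 3.
Computing B_8 = -1/30, so 20 * B_8 = 20 * -1/30 = -2/3.

-2/3


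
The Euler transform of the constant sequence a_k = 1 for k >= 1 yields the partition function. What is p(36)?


The Euler transform converts the sequence a_k = 1 into the number of integer partitions.
Using the recurrence or dynamic programming:
p(36) = 17977

17977


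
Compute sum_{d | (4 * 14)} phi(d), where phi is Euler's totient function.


First, 4 * 14 = 56. One classical identity is sum_{d | n} phi(d) = n (each k in [1, n] has a unique gcd with n, and among the k's with gcd(k, n) = n/d there are phi(d) of them). So the sum equals 56. We also verify directly:
Divisors of 56: 1, 2, 4, 7, 8, 14, 28, 56.
phi values: 1, 1, 2, 6, 4, 6, 12, 24.
Sum = 56.

56


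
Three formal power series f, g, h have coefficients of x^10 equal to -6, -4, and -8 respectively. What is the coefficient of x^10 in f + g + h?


Series addition is componentwise:
-6 + -4 + -8
= -18

-18


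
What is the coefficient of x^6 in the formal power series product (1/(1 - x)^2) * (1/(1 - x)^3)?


Combine the factors: (1/(1 - x)^2) * (1/(1 - x)^3) = 1/(1 - x)^5.
Then use 1/(1 - x)^r = sum_{k>=0} C(k + r - 1, r - 1) x^k with r = 5 and k = 6:
C(10, 4) = 210.

210


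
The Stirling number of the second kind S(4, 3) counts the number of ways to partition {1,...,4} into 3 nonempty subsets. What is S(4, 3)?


Using the explicit formula S(n,k) = (1/k!) sum_{j=0}^{k} (-1)^(k-j) C(k,j) j^n:
S(4, 3) = 6
Equivalently, S(n,k) is n! times the coefficient of x^n in the EGF (e^x - 1)^k / k!.

6


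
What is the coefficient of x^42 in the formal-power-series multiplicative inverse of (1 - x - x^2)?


Let the inverse be f(x) = sum_{k>=0} a_k x^k. From f(x) * (1 - x - x^2) = 1 and matching coefficients:
 x^0: a_0 = 1.
 x^1: a_1 - a_0 = 0, so a_1 = 1.
 x^k (k >= 2): a_k - a_{k-1} - a_{k-2} = 0, i.e. a_k = a_{k-1} + a_{k-2}.
This is the Fibonacci-type recurrence shifted so that a_0 = a_1 = 1.
Iterating: a_0=1, a_1=1, a_2=2, a_3=3, a_4=5, a_5=8, a_6=13, a_7=21, a_8=34, a_9=55, ...
a_42 = 433494437.

433494437


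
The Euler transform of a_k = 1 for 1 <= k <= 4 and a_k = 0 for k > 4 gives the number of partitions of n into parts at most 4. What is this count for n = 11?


Partitions of 11 into parts at most 4:
Using generating function (1-x)^(-1)(1-x^2)^(-1)...(1-x^4)^(-1),
the coefficient of x^11 = 27

27


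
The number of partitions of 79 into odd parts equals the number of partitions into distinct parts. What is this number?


Computing partitions of 79 into odd parts (1, 3, 5, ...):
Using the generating function prod_{k>=0} 1/(1-x^(2k+1)),
the count is 70488

70488


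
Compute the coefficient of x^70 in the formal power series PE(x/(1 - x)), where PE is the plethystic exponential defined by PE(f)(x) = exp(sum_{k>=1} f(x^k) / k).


For f(x) = x/(1 - x) we have
sum_{k>=1} f(x^k) / k = sum_{k>=1} (1/k) * x^k / (1 - x^k) = sum_{k, m >= 1} x^(k m) / k,
which after exponentiating simplifies to
PE(x/(1 - x)) = prod_{k>=1} 1 / (1 - x^k).
This is the generating function for the partition function p(n), so the coefficient of x^70 is p(70).
Computing p(70) by dynamic programming over parts 1, 2, ..., 70: p(70) = 4087968.

4087968


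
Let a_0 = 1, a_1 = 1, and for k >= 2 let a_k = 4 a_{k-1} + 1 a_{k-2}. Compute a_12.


Iterating the recurrence forward:
a_0 = 1
a_1 = 1
a_2 = 4*1 + 1*1 = 5
a_3 = 4*5 + 1*1 = 21
a_4 = 4*21 + 1*5 = 89
a_5 = 4*89 + 1*21 = 377
a_6 = 4*377 + 1*89 = 1597
a_7 = 4*1597 + 1*377 = 6765
a_8 = 4*6765 + 1*1597 = 28657
a_9 = 4*28657 + 1*6765 = 121393
a_10 = 4*121393 + 1*28657 = 514229
a_11 = 4*514229 + 1*121393 = 2178309
a_12 = 4*2178309 + 1*514229 = 9227465
So a_12 = 9227465.

9227465


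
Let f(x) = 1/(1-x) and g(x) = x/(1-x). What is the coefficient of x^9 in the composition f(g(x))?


First simplify the composition: f(g(x)) = 1/(1 - x/(1-x)) = (1-x)/((1-x) - x) = (1-x)/(1-2x).
Now extract the coefficient. Write (1-x)/(1-2x) = 1/(1-2x) - x/(1-2x).
The coefficient of x^n in 1/(1-2x) is 2^n, and in x/(1-2x) is 2^(n-1) (for n >= 1).
So the coefficient of x^9 is 2^9 - 2^8 = 512 - 256 = 256.

256


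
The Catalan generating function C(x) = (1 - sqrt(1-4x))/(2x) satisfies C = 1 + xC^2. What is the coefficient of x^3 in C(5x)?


Substituting x -> 5x scales the n-th coefficient by 5^n, so [x^3] C(5x) = 5^3 * C_3.
C_3 = C(2*3, 3)/(4) = 20/4 = 5.
So 5^3 * 5 = 125 * 5 = 625.

625


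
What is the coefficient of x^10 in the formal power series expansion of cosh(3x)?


The Maclaurin series is cosh(t) = sum_{m>=0} t^(2m) / (2m)!, so substituting t = 3x, only even powers of x are nonzero, with coefficient of x^(2m) equal to 3^(2m) / (2m)!.
For x^10 the coefficient is 3^10/10! = 59049/3628800 = 729/44800.

729/44800


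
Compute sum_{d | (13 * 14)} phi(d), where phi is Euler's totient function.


First, 13 * 14 = 182. One classical identity is sum_{d | n} phi(d) = n (each k in [1, n] has a unique gcd with n, and among the k's with gcd(k, n) = n/d there are phi(d) of them). So the sum equals 182. We also verify directly:
Divisors of 182: 1, 2, 7, 13, 14, 26, 91, 182.
phi values: 1, 1, 6, 12, 6, 12, 72, 72.
Sum = 182.

182


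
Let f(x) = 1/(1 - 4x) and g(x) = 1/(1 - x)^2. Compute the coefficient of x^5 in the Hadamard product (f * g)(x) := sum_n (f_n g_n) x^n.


f has coefficients f_k = 4^k. For g = 1/(1 - x)^2 the coefficient is g_k = C(k + 1, 1) = k + 1. The Hadamard coefficient is (f * g)_k = 4^k * (k + 1).
For k = 5: 4^5 * 6 = 1024 * 6 = 6144.

6144


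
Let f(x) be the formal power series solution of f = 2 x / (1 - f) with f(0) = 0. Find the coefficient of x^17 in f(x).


Apply Lagrange inversion: f = 2 x * phi(f) with phi(t) = 1/(1 - t), so
[x^n] f = 2^n * (1/n) [t^(n-1)] phi(t)^n = 2^n * (1/n) [t^(n-1)] (1 - t)^(-n) = 2^n * (1/n) C(2n - 2, n - 1) = 2^n * C_{n-1}.
For n = 17: C_16 = C(32, 16) / 17 = 601080390/17 = 35357670.
With the 2^17 = 131072 factor, the coefficient is 131072 * 35357670 = 4634400522240.

4634400522240


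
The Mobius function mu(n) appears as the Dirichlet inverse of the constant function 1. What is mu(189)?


189 has a squared prime factor, so mu(189) = 0.
Factorization reveals a repeated prime.

0


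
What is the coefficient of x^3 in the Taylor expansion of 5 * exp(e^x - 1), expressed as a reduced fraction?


exp(e^x - 1) = sum_{k>=0} Bell_k x^k / k!, where Bell_k is the k-th Bell number.
So the coefficient of x^3 is 5 * Bell_3 / 3!.
Computing: Bell_3 = 5 and 3! = 6, giving
5 * 5/6 = 25/6.

25/6


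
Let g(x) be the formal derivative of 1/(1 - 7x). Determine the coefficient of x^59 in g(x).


Differentiate termwise: d/dx sum_{k>=0} 7^k x^k = sum_{k>=1} k 7^k x^(k-1) = sum_{j>=0} (j+1) 7^(j+1) x^j.
Equivalently, d/dx [1/(1 - 7x)] = 7/(1 - 7x)^2.
For j = 59: 60 * 7^60 = 60 * 508021860739623365322188197652216501772434524836001 = 30481311644377401919331291859132990106346071490160060.

30481311644377401919331291859132990106346071490160060


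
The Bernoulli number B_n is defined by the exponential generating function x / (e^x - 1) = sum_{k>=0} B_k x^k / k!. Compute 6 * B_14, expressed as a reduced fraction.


Bernoulli numbers can also be computed recursively via B_0 = 1 and sum_{j=0}^{m} C(m+1, j) B_j = 0 for m >= 1. Odd-index Bernoulli numbers vanish for k >= 3.
Computing B_14 = 7/6, so 6 * B_14 = 6 * 7/6 = 7.

7


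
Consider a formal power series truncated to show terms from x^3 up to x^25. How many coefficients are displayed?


From x^3 to x^25 inclusive, the count is 25 - 3 + 1 = 23.

23


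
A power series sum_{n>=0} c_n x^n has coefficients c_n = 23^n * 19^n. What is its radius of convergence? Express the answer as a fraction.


By the root test (Cauchy-Hadamard), the radius is R = 1 / limsup_n |c_n|^(1/n).
Here |c_n|^(1/n) = (23^n * 19^n)^(1/n) = 23 * 19 = 437 for all n.
So R = 1/437 = 1/437.

1/437


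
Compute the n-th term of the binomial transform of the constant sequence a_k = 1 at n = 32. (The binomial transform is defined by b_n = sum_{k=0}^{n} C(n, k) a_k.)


With a_k = 1 for all k, b_n = sum_{k=0}^{n} C(n, k) = 2^n by the binomial theorem.
For n = 32: 2^32 = 4294967296.

4294967296


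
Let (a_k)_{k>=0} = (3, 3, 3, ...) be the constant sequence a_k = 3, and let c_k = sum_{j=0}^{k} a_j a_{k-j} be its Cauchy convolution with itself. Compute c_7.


Since a_j = 3 for all j >= 0, the convolution sum becomes
c_k = sum_{j=0}^{k} 3 * 3 = 9 * (k + 1).
Equivalently, the generating function of (a_k) is 3/(1 - x) and its square is 9/(1 - x)^2 = sum_{k>=0} 9(k + 1) x^k.
For k = 7: 9 * 8 = 72.

72


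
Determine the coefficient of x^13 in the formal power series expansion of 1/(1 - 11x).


The geometric series identity gives 1/(1 - c x) = sum_{k>=0} c^k x^k, so the coefficient of x^k is c^k.
Here c = 11 and k = 13.
Computing: 11^13 = 34522712143931

34522712143931


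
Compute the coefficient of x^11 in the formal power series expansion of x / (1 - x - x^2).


Let f(x) = sum_{k>=0} a_k x^k. Multiplying f(x) * (1 - x - x^2) = x and matching coefficients gives a_0 = 0, a_1 = 1, and a_k = a_{k-1} + a_{k-2} for k >= 2. These are the Fibonacci numbers F_k.
Iterating from F_0 = 0, F_1 = 1:
F_0=0, F_1=1, F_2=1, F_3=2, F_4=3, F_5=5, F_6=8, F_7=13, F_8=21, F_9=34, ...
F_11 = 89.

89


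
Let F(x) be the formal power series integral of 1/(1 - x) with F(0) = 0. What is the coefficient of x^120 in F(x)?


1/(1 - x) = sum_{k>=0} x^k. Integrating termwise and using F(0) = 0 gives
F(x) = sum_{k>=0} x^(k+1) / (k+1) = sum_{m>=1} x^m / m = -ln(1 - x).
So the coefficient of x^120 is 1/120 = 1/120.

1/120


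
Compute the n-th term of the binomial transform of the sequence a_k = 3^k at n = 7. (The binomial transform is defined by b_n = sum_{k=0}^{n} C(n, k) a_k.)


With a_k = 3^k, b_n = sum_{k=0}^{n} C(n, k) 3^k = (1 + 3)^n by the binomial theorem.
For n = 7: (1 + 3)^7 = 4^7 = 16384.

16384


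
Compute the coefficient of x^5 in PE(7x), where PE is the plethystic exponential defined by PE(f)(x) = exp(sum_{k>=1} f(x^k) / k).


With f(x) = 7x, the exponent is sum_{k>=1} 7 x^k / k = 7 * (-ln(1 - x)). Exponentiating:
PE(7x) = exp(-7 ln(1 - x)) = 1/(1 - x)^7.
By the negative binomial expansion, [x^n] 1/(1 - x)^7 = C(n + 6, 6).
For n = 5: C(11, 6) = 462.

462


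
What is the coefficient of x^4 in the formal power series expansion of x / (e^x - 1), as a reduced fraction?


The exponential generating function for Bernoulli numbers is
x / (e^x - 1) = sum_{k>=0} B_k x^k / k!.
So the coefficient of x^4 in x / (e^x - 1) is B_4 / 4!.
Computing: B_4 = -1/30, 4! = 24, giving
-1/30 / 24 = -1/720.

-1/720


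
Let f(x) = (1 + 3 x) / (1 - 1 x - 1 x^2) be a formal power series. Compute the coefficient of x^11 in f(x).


Write f(x) = sum_{k>=0} a_k x^k. Multiplying both sides by 1 - 1 x - 1 x^2 gives
(1 - 1 x - 1 x^2) sum_{k>=0} a_k x^k = 1 + 3 x.
Matching coefficients:
 x^0: a_0 = 1
 x^1: a_1 - 1 a_0 = 3  =>  a_1 = 1*1 + 3 = 4
 x^k (k >= 2): a_k = 1 a_{k-1} + 1 a_{k-2}.
Iterating: a_2 = 5, a_3 = 9, a_4 = 14, a_5 = 23, a_6 = 37, a_7 = 60, a_8 = 97, a_9 = 157, a_10 = 254, a_11 = 411.
So the coefficient of x^11 is 411.

411


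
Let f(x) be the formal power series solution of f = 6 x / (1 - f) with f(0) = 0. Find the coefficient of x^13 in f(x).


Apply Lagrange inversion: f = 6 x * phi(f) with phi(t) = 1/(1 - t), so
[x^n] f = 6^n * (1/n) [t^(n-1)] phi(t)^n = 6^n * (1/n) [t^(n-1)] (1 - t)^(-n) = 6^n * (1/n) C(2n - 2, n - 1) = 6^n * C_{n-1}.
For n = 13: C_12 = C(24, 12) / 13 = 2704156/13 = 208012.
With the 6^13 = 13060694016 factor, the coefficient is 13060694016 * 208012 = 2716781083656192.

2716781083656192


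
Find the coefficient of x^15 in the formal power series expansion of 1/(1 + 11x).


Write 1/(1 + c x) = 1/(1 - (-c) x) and apply the geometric-series identity
1/(1 - y) = sum_{k>=0} y^k to get 1/(1 + c x) = sum_{k>=0} (-c)^k x^k.
So the coefficient of x^k is (-c)^k = (-1)^k * c^k.
Here c = 11 and k = 15:
(-11)^15 = -1 * 4177248169415651 = -4177248169415651

-4177248169415651


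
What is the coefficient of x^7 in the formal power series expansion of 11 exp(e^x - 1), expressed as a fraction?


exp(e^x - 1) is the exponential generating function for the Bell numbers Bell_k: exp(e^x - 1) = sum_{k>=0} Bell_k x^k / k!.
So the coefficient of x^7 in 11 exp(e^x - 1) is 11 Bell_7 / 7!.
Computing: Bell_7 = 877 and 7! = 5040, giving
11 * 877/5040 = 9647/5040.

9647/5040


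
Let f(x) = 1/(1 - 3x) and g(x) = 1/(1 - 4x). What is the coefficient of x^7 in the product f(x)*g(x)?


The coefficient of x^n in f*g is the Cauchy product: sum_{k=0}^{n} a^k * b^(n-k).
With a=3, b=4, n=7:
sum_{k=0}^{7} 3^k * 4^(7-k)
= 58975

58975


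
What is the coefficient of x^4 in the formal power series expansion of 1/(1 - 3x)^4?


The general identity 1/(1 - c x)^r = sum_{k>=0} c^k C(k + r - 1, r - 1) x^k follows by substituting y = c x into 1/(1 - y)^r = sum_{k>=0} C(k + r - 1, r - 1) y^k.
For c = 3, r = 4, k = 4:
3^4 * C(7, 3) = 81 * 35 = 2835.

2835


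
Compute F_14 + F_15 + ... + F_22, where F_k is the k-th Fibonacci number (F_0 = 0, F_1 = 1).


Use the identity sum_{k=0}^{N} F_k = F_{N+2} - 1 (which follows from F_{k+2} - F_{k+1} = F_k). Then
sum_{k=14}^{22} F_k = (F_{24} - 1) - (F_{15} - 1) = F_{24} - F_{15}.
Computing: F_{24} = 46368, F_{15} = 610, so
Sum = 46368 - 610 = 45758.

45758


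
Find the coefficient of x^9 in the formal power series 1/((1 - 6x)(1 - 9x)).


By partial fractions or Cauchy convolution:
The coefficient equals sum_{k=0}^{9} 6^k * 9^(9-k).
= 1142106075

1142106075


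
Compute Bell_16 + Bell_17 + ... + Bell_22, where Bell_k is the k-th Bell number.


Recall Bell_k counts set partitions of a k-set (with Bell_0 = 1 by convention).
Bell_16 through Bell_22: 10480142147, 82864869804, 682076806159, 5832742205057, 51724158235372, 474869816156751, 4506715738447323
Sum = 10480142147 + 82864869804 + 682076806159 + 5832742205057 + 51724158235372 + 474869816156751 + 4506715738447323 = 5039917876862613.

5039917876862613


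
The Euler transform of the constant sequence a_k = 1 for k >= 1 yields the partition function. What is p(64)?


The Euler transform converts the sequence a_k = 1 into the number of integer partitions.
Using the recurrence or dynamic programming:
p(64) = 1741630

1741630


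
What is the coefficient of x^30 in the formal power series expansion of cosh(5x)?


The Maclaurin series is cosh(t) = sum_{m>=0} t^(2m) / (2m)!, so substituting t = 5x, only even powers of x are nonzero, with coefficient of x^(2m) equal to 5^(2m) / (2m)!.
For x^30 the coefficient is 5^30/30! = 931322574615478515625/265252859812191058636308480000000 = 11920928955078125/3395236605596045550544748544.

11920928955078125/3395236605596045550544748544


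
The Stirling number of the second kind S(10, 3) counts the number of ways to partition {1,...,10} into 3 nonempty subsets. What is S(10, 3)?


Using the explicit formula S(n,k) = (1/k!) sum_{j=0}^{k} (-1)^(k-j) C(k,j) j^n:
S(10, 3) = 9330
Equivalently, S(n,k) is n! times the coefficient of x^n in the EGF (e^x - 1)^k / k!.

9330


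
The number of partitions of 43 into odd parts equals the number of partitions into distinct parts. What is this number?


Computing partitions of 43 into odd parts (1, 3, 5, ...):
Using the generating function prod_{k>=0} 1/(1-x^(2k+1)),
the count is 1610

1610


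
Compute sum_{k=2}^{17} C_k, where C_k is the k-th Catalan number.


C_2 through C_17: 2, 5, 14, 42, 132, 429, 1430, 4862, 16796, 58786, 208012, 742900, 2674440, 9694845, 35357670, 129644790
Sum = 2 + 5 + 14 + 42 + 132 + 429 + 1430 + 4862 + 16796 + 58786 + 208012 + 742900 + 2674440 + 9694845 + 35357670 + 129644790
= 178405155

178405155


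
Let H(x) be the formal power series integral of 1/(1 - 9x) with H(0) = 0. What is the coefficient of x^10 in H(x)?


1/(1 - 9x) = sum_{k>=0} 9^k x^k. Integrating termwise with H(0) = 0:
H(x) = sum_{k>=0} 9^k x^(k+1) / (k+1) = sum_{m>=1} 9^(m-1) x^m / m.
For m = 10: 9^9/10 = 387420489/10 = 387420489/10.

387420489/10


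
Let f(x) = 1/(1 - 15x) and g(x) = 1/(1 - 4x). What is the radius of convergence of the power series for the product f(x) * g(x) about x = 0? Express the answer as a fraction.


The radius of 1/(1 - 15x) is 1/15 (nearest singularity at x = 1/15), and the radius of 1/(1 - 4x) is 1/4.
The product f(x)*g(x) = 1/((1 - 15x)(1 - 4x)) has singularities at both 1/15 and 1/4, so its radius of convergence is the distance to the nearest one:
min(1/15, 1/4) = 1/15.

1/15


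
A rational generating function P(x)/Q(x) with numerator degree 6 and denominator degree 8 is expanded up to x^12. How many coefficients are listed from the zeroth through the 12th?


Expanding up to x^12 gives the coefficients for x^0, x^1, ..., x^12.
That is 12 + 1 = 13 coefficients in total.

13


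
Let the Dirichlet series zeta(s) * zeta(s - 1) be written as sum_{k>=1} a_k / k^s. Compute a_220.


Convolution gives a_k = sum_{d | k} d * 1 = sum_{d | k} d = sigma(k), the sum of positive divisors of k.
For k = 220, the divisors are 1, 2, 4, 5, 10, 11, 20, 22, 44, 55, 110, 220, so
sigma(220) = 1 + 2 + 4 + 5 + 10 + 11 + 20 + 22 + 44 + 55 + 110 + 220 = 504.

504


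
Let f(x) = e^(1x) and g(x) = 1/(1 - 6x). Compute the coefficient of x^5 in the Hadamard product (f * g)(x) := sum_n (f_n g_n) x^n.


Expanding: f_k = 1^k/k! (from e^(1x)) and g_k = 6^k (from 1/(1 - 6x)). So the Hadamard coefficient (f * g)_k = 1^k 6^k / k! = (6)^k / k!.
For k = 5: 6^5/5! = 7776/120 = 324/5.

324/5


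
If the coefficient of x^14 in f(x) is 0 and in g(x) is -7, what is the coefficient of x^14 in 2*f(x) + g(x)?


Scalar multiplication scales coefficients: 2 * 0 = 0.
Then add the g coefficient: 0 + -7
= -7

-7


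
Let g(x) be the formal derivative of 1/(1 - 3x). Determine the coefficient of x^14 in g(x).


Differentiate termwise: d/dx sum_{k>=0} 3^k x^k = sum_{k>=1} k 3^k x^(k-1) = sum_{j>=0} (j+1) 3^(j+1) x^j.
Equivalently, d/dx [1/(1 - 3x)] = 3/(1 - 3x)^2.
For j = 14: 15 * 3^15 = 15 * 14348907 = 215233605.

215233605


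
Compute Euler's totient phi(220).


phi(n) counts integers in [1, n] coprime to n. Using the multiplicative formula phi(n) = n * prod_{p | n} (1 - 1/p):
220 = 2^2 * 5 * 11, so
phi(220) = 220 * (1 - 1/2) * (1 - 1/5) * (1 - 1/11) = 80.

80


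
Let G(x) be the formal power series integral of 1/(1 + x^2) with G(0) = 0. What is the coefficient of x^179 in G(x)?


1/(1 + x^2) = sum_{j>=0} (-1)^j x^(2j). Integrating termwise with G(0) = 0:
G(x) = sum_{j>=0} (-1)^j x^(2j+1) / (2j+1) = arctan(x).
Only odd powers are nonzero. For x^179 write 179 = 2*89 + 1, giving
(-1)^89 / 179 = -1/179 = -1/179.

-1/179
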